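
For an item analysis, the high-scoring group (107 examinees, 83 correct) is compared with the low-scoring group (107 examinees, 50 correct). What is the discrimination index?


p_upper = 83/107 = 0.7757
p_lower = 50/107 = 0.4673
D = 0.7757 - 0.4673 = 0.3084

0.3084


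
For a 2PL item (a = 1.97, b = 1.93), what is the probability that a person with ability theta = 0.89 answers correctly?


a*(theta - b) = 1.97 * (0.89 - 1.93) = -2.0488
exp(--2.0488) = 7.7586
P = 1 / (1 + 7.7586)
P = 0.1142

0.1142


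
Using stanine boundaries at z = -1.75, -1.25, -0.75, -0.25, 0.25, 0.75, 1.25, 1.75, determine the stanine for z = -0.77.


Stanine boundaries: [-1.75, -1.25, -0.75, -0.25, 0.25, 0.75, 1.25, 1.75]
z = -0.77
Check each boundary:
  z >= -1.75 -> could be stanine 2
  z >= -1.25 -> could be stanine 3
  z < -0.75
  z < -0.25
  z < 0.25
  z < 0.75
  z < 1.25
  z < 1.75
Highest qualifying boundary gives stanine = 3

3


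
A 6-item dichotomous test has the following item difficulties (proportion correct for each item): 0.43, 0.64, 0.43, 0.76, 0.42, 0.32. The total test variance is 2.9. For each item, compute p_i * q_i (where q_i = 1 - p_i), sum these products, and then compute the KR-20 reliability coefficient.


For each item, compute p_i * q_i:
  Item 1: 0.43 * 0.57 = 0.2451
  Item 2: 0.64 * 0.36 = 0.2304
  Item 3: 0.43 * 0.57 = 0.2451
  Item 4: 0.76 * 0.24 = 0.1824
  Item 5: 0.42 * 0.58 = 0.2436
  Item 6: 0.32 * 0.68 = 0.2176
Sum(p_i * q_i) = 0.2451 + 0.2304 + 0.2451 + 0.1824 + 0.2436 + 0.2176 = 1.3642
KR-20 = (k/(k-1)) * (1 - Sum(p_i*q_i) / Var_total)
= (6/5) * (1 - 1.3642/2.9)
= 1.2 * 0.5296
KR-20 = 0.6355

0.6355


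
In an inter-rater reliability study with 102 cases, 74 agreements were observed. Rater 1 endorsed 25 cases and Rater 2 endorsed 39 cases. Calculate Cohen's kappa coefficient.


P_o = 74/102 = 0.72549
P_e = (25*39 + 77*63) / 10404 = 0.559977
kappa = (P_o - P_e) / (1 - P_e)
kappa = (0.72549 - 0.559977) / (1 - 0.559977)
kappa = 0.3761

0.3761


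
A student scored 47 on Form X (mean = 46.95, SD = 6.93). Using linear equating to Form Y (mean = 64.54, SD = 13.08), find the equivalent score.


slope = SD_Y / SD_X = 13.08 / 6.93 ~ 1.8874
intercept = mean_Y - slope * mean_X = 64.54 - (13.08 / 6.93) * 46.95 ~ -24.0756
Y = slope * X + intercept. To avoid rounding drift from the rounded slope/intercept, evaluate the equivalent form Y = mean_Y + SD_Y * (X - mean_X) / SD_X at full precision:
Y = 64.54 + 13.08 * (47 - 46.95) / 6.93
Y = 64.54 + 13.08 * 0.05 / 6.93
Y = 64.54 + 0.654 / 6.93
Y = 64.54 + 0.0944
Y = 64.6344

64.6344


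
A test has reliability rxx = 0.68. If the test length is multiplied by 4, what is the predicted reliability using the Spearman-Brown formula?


r_new = (n * rxx) / (1 + (n-1) * rxx)
r_new = (4 * 0.68) / (1 + 3 * 0.68)
r_new = 2.72 / 3.04
r_new = 0.8947

0.8947


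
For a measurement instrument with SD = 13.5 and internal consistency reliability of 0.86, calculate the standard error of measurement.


SEM = SD * sqrt(1 - rxx)
SEM = 13.5 * sqrt(1 - 0.86)
SEM = 13.5 * sqrt(0.14) = 13.5 * 0.374166
SEM = 5.0512

5.0512


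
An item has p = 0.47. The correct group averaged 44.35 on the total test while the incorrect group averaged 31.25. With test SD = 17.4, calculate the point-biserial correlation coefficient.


q = 1 - p = 0.53
rpb = ((M1 - M0) / SD) * sqrt(p * q)
rpb = ((44.35 - 31.25) / 17.4) * sqrt(0.47 * 0.53)
rpb = 0.3758

0.3758


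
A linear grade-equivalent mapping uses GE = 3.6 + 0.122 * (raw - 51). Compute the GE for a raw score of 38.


raw - median = 38 - 51 = -13
slope * diff = 0.122 * -13 = -1.586
GE = 3.6 + -1.586
GE = 2.014

2.014


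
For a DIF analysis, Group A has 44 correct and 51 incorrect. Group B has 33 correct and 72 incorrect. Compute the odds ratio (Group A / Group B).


Odds_A = 44/51 = 0.8627
Odds_B = 33/72 = 0.4583
OR = Odds_A / Odds_B = 0.8627 / 0.4583
Exactly, OR = (44 * 72) / (51 * 33) = 3168 / 1683
OR = 1.8824

1.8824


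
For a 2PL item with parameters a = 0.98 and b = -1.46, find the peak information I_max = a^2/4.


For 2PL, max info at theta = b = -1.46
I_max = a^2 / 4 = 0.98^2 / 4
= 0.9604 / 4
I_max = 0.2401

0.2401


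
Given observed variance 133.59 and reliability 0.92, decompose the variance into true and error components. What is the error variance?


var_true = rxx * var_obs = 0.92 * 133.59 = 122.9028
var_error = var_obs - var_true
var_error = 133.59 - 122.9028
var_error = 10.6872

10.6872


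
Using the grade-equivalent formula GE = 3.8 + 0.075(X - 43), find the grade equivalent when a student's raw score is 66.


raw - median = 66 - 43 = 23
slope * diff = 0.075 * 23 = 1.725
GE = 3.8 + 1.725
GE = 5.525

5.525


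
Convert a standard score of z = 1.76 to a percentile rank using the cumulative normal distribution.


CDF(z) = 0.5 * (1 + erf(z/sqrt(2)))
erf(1.2445) = 0.9216
CDF = 0.9608
Percentile rank = 0.9608 * 100 = 96.08

96.08


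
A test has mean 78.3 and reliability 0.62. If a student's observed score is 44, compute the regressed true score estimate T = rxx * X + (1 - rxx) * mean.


T_est = rxx * X + (1 - rxx) * mean
T_est = 0.62 * 44 + 0.38 * 78.3
T_est = 27.28 + 29.754
T_est = 57.034

57.034


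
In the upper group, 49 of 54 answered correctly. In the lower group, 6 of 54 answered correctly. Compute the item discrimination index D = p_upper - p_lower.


p_upper = 49/54 = 0.9074
p_lower = 6/54 = 0.1111
D = 0.9074 - 0.1111 = 0.7963

0.7963


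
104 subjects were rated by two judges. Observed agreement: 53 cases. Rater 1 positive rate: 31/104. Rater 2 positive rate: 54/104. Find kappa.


P_o = 53/104 = 0.509615
P_e = (31*54 + 73*50) / 10816 = 0.492234
kappa = (P_o - P_e) / (1 - P_e)
kappa = (0.509615 - 0.492234) / (1 - 0.492234)
kappa = 0.0342

0.0342


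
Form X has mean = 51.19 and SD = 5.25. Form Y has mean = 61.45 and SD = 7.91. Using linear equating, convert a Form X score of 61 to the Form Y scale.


slope = SD_Y / SD_X = 7.91 / 5.25 ~ 1.5067
intercept = mean_Y - slope * mean_X = 61.45 - (7.91 / 5.25) * 51.19 ~ -15.6763
Y = slope * X + intercept. To avoid rounding drift from the rounded slope/intercept, evaluate the equivalent form Y = mean_Y + SD_Y * (X - mean_X) / SD_X at full precision:
Y = 61.45 + 7.91 * (61 - 51.19) / 5.25
Y = 61.45 + 7.91 * 9.81 / 5.25
Y = 61.45 + 77.5971 / 5.25
Y = 61.45 + 14.7804
Y = 76.2304

76.2304


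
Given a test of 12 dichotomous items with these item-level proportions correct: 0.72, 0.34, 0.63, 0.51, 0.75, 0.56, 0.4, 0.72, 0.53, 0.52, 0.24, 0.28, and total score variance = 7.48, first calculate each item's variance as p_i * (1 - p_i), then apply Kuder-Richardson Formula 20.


For each item, compute p_i * q_i:
  Item 1: 0.72 * 0.28 = 0.2016
  Item 2: 0.34 * 0.66 = 0.2244
  Item 3: 0.63 * 0.37 = 0.2331
  Item 4: 0.51 * 0.49 = 0.2499
  Item 5: 0.75 * 0.25 = 0.1875
  Item 6: 0.56 * 0.44 = 0.2464
  Item 7: 0.4 * 0.6 = 0.24
  Item 8: 0.72 * 0.28 = 0.2016
  Item 9: 0.53 * 0.47 = 0.2491
  Item 10: 0.52 * 0.48 = 0.2496
  Item 11: 0.24 * 0.76 = 0.1824
  Item 12: 0.28 * 0.72 = 0.2016
Sum(p_i * q_i) = 0.2016 + 0.2244 + 0.2331 + 0.2499 + 0.1875 + 0.2464 + 0.24 + 0.2016 + 0.2491 + 0.2496 + 0.1824 + 0.2016 = 2.6672
KR-20 = (k/(k-1)) * (1 - Sum(p_i*q_i) / Var_total)
= (12/11) * (1 - 2.6672/7.48)
= 1.0909 * 0.6434
KR-20 = 0.7019

0.7019


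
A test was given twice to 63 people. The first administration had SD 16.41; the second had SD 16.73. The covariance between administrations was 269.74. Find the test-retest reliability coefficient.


r = cov(X,Y) / (SD_X * SD_Y)
r = 269.74 / (16.41 * 16.73)
r = 269.74 / 274.5393
r = 0.9825

0.9825


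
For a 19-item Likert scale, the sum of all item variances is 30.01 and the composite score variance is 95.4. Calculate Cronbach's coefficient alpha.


alpha = (k/(k-1)) * (1 - sum(si^2)/s_total^2)
= (19/18) * (1 - 30.01/95.4)
alpha = 0.7235

0.7235


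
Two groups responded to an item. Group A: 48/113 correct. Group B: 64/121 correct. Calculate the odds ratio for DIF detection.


Odds_A = 48/65 = 0.7385
Odds_B = 64/57 = 1.1228
OR = Odds_A / Odds_B = 0.7385 / 1.1228
Exactly, OR = (48 * 57) / (65 * 64) = 2736 / 4160
OR = 0.6577

0.6577


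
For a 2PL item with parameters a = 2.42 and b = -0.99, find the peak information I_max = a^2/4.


For 2PL, max info at theta = b = -0.99
I_max = a^2 / 4 = 2.42^2 / 4
= 5.8564 / 4
I_max = 1.4641

1.4641


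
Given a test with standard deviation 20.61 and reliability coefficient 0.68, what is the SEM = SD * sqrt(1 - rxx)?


SEM = SD * sqrt(1 - rxx)
SEM = 20.61 * sqrt(1 - 0.68)
SEM = 20.61 * sqrt(0.32) = 20.61 * 0.565685
SEM = 11.6588

11.6588


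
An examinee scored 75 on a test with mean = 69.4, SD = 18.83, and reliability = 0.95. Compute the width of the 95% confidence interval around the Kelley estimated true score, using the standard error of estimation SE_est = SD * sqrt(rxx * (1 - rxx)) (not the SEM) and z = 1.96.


True score estimate = 0.95*75 + 0.05*69.4 = 74.72
SE_est = SD * sqrt(rxx * (1 - rxx)) = 18.83 * sqrt(0.95 * 0.05) = 18.83 * sqrt(0.0475) = 4.103903
CI = T_est +/- z * SE_est, so width = 2 * z * SE_est = 2 * 1.96 * 4.103903
Width = 16.0873

16.0873


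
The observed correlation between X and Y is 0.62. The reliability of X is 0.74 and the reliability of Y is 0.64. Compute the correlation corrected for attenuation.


r_corrected = rxy / sqrt(rxx * ryy)
= 0.62 / sqrt(0.74 * 0.64)
= 0.62 / sqrt(0.4736)
= 0.62 / 0.688186
r_corrected = 0.9009

0.9009


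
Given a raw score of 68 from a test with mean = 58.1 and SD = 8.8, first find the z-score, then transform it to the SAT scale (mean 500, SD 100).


z = (X - mean) / SD = (68 - 58.1) / 8.8
z = 9.9 / 8.8
z = 1.125
SAT-scale = SAT = 500 + 100z
Carry z at full precision (z = 9.9 / 8.8) into the conversion:
SAT-scale = 500 + 100 * (9.9 / 8.8) = 500 + 990 / 8.8
SAT-scale = 500 + 112.5
SAT-scale = 612.5

612.5


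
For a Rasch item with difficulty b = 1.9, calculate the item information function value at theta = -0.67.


P = 1/(1+exp(-(-0.67-1.9))) = 0.0711
I = P*(1-P) = 0.0711 * 0.9289
I = 0.066

0.066


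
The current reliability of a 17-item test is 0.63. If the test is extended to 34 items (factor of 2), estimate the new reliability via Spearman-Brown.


r_new = (n * rxx) / (1 + (n-1) * rxx)
r_new = (2 * 0.63) / (1 + 1 * 0.63)
r_new = 1.26 / 1.63
r_new = 0.773

0.773


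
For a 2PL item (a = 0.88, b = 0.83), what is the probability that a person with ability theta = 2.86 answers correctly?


a*(theta - b) = 0.88 * (2.86 - 0.83) = 1.7864
exp(-1.7864) = 0.1676
P = 1 / (1 + 0.1676)
P = 0.8565

0.8565


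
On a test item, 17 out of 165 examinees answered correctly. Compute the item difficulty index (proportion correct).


Item difficulty p = number correct / total examinees
p = 17 / 165
p = 0.103

0.103


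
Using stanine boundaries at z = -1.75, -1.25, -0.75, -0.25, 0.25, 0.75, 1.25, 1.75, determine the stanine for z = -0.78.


Stanine boundaries: [-1.75, -1.25, -0.75, -0.25, 0.25, 0.75, 1.25, 1.75]
z = -0.78
Check each boundary:
  z >= -1.75 -> could be stanine 2
  z >= -1.25 -> could be stanine 3
  z < -0.75
  z < -0.25
  z < 0.25
  z < 0.75
  z < 1.25
  z < 1.75
Highest qualifying boundary gives stanine = 3

3


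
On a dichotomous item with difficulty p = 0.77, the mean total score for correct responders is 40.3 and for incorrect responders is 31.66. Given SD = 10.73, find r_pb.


q = 1 - p = 0.23
rpb = ((M1 - M0) / SD) * sqrt(p * q)
rpb = ((40.3 - 31.66) / 10.73) * sqrt(0.77 * 0.23)
rpb = 0.3389

0.3389


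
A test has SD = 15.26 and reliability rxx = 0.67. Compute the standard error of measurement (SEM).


SEM = SD * sqrt(1 - rxx)
SEM = 15.26 * sqrt(1 - 0.67)
SEM = 15.26 * sqrt(0.33) = 15.26 * 0.574456
SEM = 8.7662

8.7662


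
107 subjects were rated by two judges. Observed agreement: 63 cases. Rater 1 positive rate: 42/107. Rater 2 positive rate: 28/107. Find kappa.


P_o = 63/107 = 0.588785
P_e = (42*28 + 65*79) / 11449 = 0.551227
kappa = (P_o - P_e) / (1 - P_e)
kappa = (0.588785 - 0.551227) / (1 - 0.551227)
kappa = 0.0837

0.0837


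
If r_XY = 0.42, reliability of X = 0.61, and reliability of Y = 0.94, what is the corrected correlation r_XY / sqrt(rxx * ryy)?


r_corrected = rxy / sqrt(rxx * ryy)
= 0.42 / sqrt(0.61 * 0.94)
= 0.42 / sqrt(0.5734)
= 0.42 / 0.757232
r_corrected = 0.5547

0.5547


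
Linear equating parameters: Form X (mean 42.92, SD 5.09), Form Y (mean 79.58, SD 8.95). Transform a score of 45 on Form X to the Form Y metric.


slope = SD_Y / SD_X = 8.95 / 5.09 ~ 1.7583
intercept = mean_Y - slope * mean_X = 79.58 - (8.95 / 5.09) * 42.92 ~ 4.1116
Y = slope * X + intercept. To avoid rounding drift from the rounded slope/intercept, evaluate the equivalent form Y = mean_Y + SD_Y * (X - mean_X) / SD_X at full precision:
Y = 79.58 + 8.95 * (45 - 42.92) / 5.09
Y = 79.58 + 8.95 * 2.08 / 5.09
Y = 79.58 + 18.616 / 5.09
Y = 79.58 + 3.6574
Y = 83.2374

83.2374


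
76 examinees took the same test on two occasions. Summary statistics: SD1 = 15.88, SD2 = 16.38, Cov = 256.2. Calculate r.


r = cov(X,Y) / (SD_X * SD_Y)
r = 256.2 / (15.88 * 16.38)
r = 256.2 / 260.1144
r = 0.985

0.985


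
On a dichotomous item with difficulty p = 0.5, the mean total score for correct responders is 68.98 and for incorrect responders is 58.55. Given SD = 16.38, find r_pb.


q = 1 - p = 0.5
rpb = ((M1 - M0) / SD) * sqrt(p * q)
rpb = ((68.98 - 58.55) / 16.38) * sqrt(0.5 * 0.5)
rpb = 0.3184

0.3184


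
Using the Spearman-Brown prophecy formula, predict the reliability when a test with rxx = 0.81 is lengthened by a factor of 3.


r_new = (n * rxx) / (1 + (n-1) * rxx)
r_new = (3 * 0.81) / (1 + 2 * 0.81)
r_new = 2.43 / 2.62
r_new = 0.9275

0.9275


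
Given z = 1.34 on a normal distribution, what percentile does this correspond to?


CDF(z) = 0.5 * (1 + erf(z/sqrt(2)))
erf(0.9475) = 0.8198
CDF = 0.9099
Percentile rank = 0.9099 * 100 = 90.99

90.99


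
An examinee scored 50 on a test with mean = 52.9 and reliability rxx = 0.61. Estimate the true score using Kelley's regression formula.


T_est = rxx * X + (1 - rxx) * mean
T_est = 0.61 * 50 + 0.39 * 52.9
T_est = 30.5 + 20.631
T_est = 51.131

51.131


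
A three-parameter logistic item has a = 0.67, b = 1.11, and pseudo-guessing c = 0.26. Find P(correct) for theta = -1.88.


logit = 0.67*(-1.88 - 1.11) = -2.0033
P* = 1/(1 + exp(--2.0033)) = 0.1189
P = 0.26 + (1 - 0.26) * 0.1189
P = 0.348

0.348


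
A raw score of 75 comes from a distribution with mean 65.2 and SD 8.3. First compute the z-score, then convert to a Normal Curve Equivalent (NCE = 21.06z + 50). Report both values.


z = (X - mean) / SD = (75 - 65.2) / 8.3
z = 9.8 / 8.3
z = 1.1807
NCE = NCE = 21.06z + 50
Carry z at full precision (z = 9.8 / 8.3) into the conversion:
NCE = 21.06 * (9.8 / 8.3) + 50 = 206.388 / 8.3 + 50
NCE = 24.866 + 50
NCE = 74.866

74.866


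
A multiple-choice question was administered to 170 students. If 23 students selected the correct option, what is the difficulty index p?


Item difficulty p = number correct / total examinees
p = 23 / 170
p = 0.1353

0.1353


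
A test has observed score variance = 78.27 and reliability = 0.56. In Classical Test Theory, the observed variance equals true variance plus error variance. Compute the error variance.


var_true = rxx * var_obs = 0.56 * 78.27 = 43.8312
var_error = var_obs - var_true
var_error = 78.27 - 43.8312
var_error = 34.4388

34.4388


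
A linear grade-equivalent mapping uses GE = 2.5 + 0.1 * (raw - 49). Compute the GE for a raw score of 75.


raw - median = 75 - 49 = 26
slope * diff = 0.1 * 26 = 2.6
GE = 2.5 + 2.6
GE = 5.1

5.1


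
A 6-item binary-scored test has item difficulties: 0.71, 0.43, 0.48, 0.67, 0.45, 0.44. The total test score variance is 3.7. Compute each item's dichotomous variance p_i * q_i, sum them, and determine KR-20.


For each item, compute p_i * q_i:
  Item 1: 0.71 * 0.29 = 0.2059
  Item 2: 0.43 * 0.57 = 0.2451
  Item 3: 0.48 * 0.52 = 0.2496
  Item 4: 0.67 * 0.33 = 0.2211
  Item 5: 0.45 * 0.55 = 0.2475
  Item 6: 0.44 * 0.56 = 0.2464
Sum(p_i * q_i) = 0.2059 + 0.2451 + 0.2496 + 0.2211 + 0.2475 + 0.2464 = 1.4156
KR-20 = (k/(k-1)) * (1 - Sum(p_i*q_i) / Var_total)
= (6/5) * (1 - 1.4156/3.7)
= 1.2 * 0.6174
KR-20 = 0.7409

0.7409


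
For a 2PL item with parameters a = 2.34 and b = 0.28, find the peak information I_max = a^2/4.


For 2PL, max info at theta = b = 0.28
I_max = a^2 / 4 = 2.34^2 / 4
= 5.4756 / 4
I_max = 1.3689

1.3689


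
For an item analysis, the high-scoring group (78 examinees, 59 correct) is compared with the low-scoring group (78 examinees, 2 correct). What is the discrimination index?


p_upper = 59/78 = 0.7564
p_lower = 2/78 = 0.0256
D = 0.7564 - 0.0256 = 0.7308

0.7308


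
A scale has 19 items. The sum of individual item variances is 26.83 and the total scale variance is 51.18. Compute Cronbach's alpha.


alpha = (k/(k-1)) * (1 - sum(si^2)/s_total^2)
= (19/18) * (1 - 26.83/51.18)
alpha = 0.5022

0.5022


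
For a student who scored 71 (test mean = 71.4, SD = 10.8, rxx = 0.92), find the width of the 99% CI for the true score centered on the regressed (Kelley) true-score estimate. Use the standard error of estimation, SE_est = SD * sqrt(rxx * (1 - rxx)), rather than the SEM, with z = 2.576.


True score estimate = 0.92*71 + 0.08*71.4 = 71.032
SE_est = SD * sqrt(rxx * (1 - rxx)) = 10.8 * sqrt(0.92 * 0.08) = 10.8 * sqrt(0.0736) = 2.929967
CI = T_est +/- z * SE_est, so width = 2 * z * SE_est = 2 * 2.576 * 2.929967
Width = 15.0952

15.0952


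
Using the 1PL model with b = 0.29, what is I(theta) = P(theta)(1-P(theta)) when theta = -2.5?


P = 1/(1+exp(-(-2.5-0.29))) = 0.0579
I = P*(1-P) = 0.0579 * 0.9421
I = 0.0545

0.0545


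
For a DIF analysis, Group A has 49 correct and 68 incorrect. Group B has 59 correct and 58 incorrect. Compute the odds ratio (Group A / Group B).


Odds_A = 49/68 = 0.7206
Odds_B = 59/58 = 1.0172
OR = Odds_A / Odds_B = 0.7206 / 1.0172
Exactly, OR = (49 * 58) / (68 * 59) = 2842 / 4012
OR = 0.7084

0.7084


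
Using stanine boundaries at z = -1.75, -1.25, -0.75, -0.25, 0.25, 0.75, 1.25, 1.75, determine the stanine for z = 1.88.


Stanine boundaries: [-1.75, -1.25, -0.75, -0.25, 0.25, 0.75, 1.25, 1.75]
z = 1.88
Check each boundary:
  z >= -1.75 -> could be stanine 2
  z >= -1.25 -> could be stanine 3
  z >= -0.75 -> could be stanine 4
  z >= -0.25 -> could be stanine 5
  z >= 0.25 -> could be stanine 6
  z >= 0.75 -> could be stanine 7
  z >= 1.25 -> could be stanine 8
  z >= 1.75 -> could be stanine 9
Highest qualifying boundary gives stanine = 9

9


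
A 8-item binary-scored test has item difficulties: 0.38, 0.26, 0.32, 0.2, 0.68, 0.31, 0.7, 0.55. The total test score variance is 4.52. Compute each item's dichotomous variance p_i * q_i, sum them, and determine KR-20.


For each item, compute p_i * q_i:
  Item 1: 0.38 * 0.62 = 0.2356
  Item 2: 0.26 * 0.74 = 0.1924
  Item 3: 0.32 * 0.68 = 0.2176
  Item 4: 0.2 * 0.8 = 0.16
  Item 5: 0.68 * 0.32 = 0.2176
  Item 6: 0.31 * 0.69 = 0.2139
  Item 7: 0.7 * 0.3 = 0.21
  Item 8: 0.55 * 0.45 = 0.2475
Sum(p_i * q_i) = 0.2356 + 0.1924 + 0.2176 + 0.16 + 0.2176 + 0.2139 + 0.21 + 0.2475 = 1.6946
KR-20 = (k/(k-1)) * (1 - Sum(p_i*q_i) / Var_total)
= (8/7) * (1 - 1.6946/4.52)
= 1.1429 * 0.6251
KR-20 = 0.7144

0.7144


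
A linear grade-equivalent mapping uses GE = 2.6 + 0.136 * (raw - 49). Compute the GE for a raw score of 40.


raw - median = 40 - 49 = -9
slope * diff = 0.136 * -9 = -1.224
GE = 2.6 + -1.224
GE = 1.376

1.376


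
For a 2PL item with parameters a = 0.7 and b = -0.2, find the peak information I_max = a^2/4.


For 2PL, max info at theta = b = -0.2
I_max = a^2 / 4 = 0.7^2 / 4
= 0.49 / 4
I_max = 0.1225

0.1225


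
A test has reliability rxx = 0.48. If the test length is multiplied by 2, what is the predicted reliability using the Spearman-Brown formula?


r_new = (n * rxx) / (1 + (n-1) * rxx)
r_new = (2 * 0.48) / (1 + 1 * 0.48)
r_new = 0.96 / 1.48
r_new = 0.6486

0.6486


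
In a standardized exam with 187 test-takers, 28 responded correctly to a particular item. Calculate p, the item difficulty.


Item difficulty p = number correct / total examinees
p = 28 / 187
p = 0.1497

0.1497


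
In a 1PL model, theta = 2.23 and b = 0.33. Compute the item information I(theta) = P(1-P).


P = 1/(1+exp(-(2.23-0.33))) = 0.8699
I = P*(1-P) = 0.8699 * 0.1301
I = 0.1132

0.1132


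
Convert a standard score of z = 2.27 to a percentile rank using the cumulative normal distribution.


CDF(z) = 0.5 * (1 + erf(z/sqrt(2)))
erf(1.6051) = 0.9768
CDF = 0.9884
Percentile rank = 0.9884 * 100 = 98.84

98.84


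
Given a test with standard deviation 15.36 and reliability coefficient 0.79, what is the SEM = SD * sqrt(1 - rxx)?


SEM = SD * sqrt(1 - rxx)
SEM = 15.36 * sqrt(1 - 0.79)
SEM = 15.36 * sqrt(0.21) = 15.36 * 0.458258
SEM = 7.0388

7.0388


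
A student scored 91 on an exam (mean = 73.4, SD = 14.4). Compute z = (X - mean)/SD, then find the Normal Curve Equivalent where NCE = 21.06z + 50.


z = (X - mean) / SD = (91 - 73.4) / 14.4
z = 17.6 / 14.4
z = 1.2222
NCE = NCE = 21.06z + 50
Carry z at full precision (z = 17.6 / 14.4) into the conversion:
NCE = 21.06 * (17.6 / 14.4) + 50 = 370.656 / 14.4 + 50
NCE = 25.74 + 50
NCE = 75.74

75.74


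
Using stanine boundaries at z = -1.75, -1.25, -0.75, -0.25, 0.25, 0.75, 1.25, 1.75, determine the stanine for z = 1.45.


Stanine boundaries: [-1.75, -1.25, -0.75, -0.25, 0.25, 0.75, 1.25, 1.75]
z = 1.45
Check each boundary:
  z >= -1.75 -> could be stanine 2
  z >= -1.25 -> could be stanine 3
  z >= -0.75 -> could be stanine 4
  z >= -0.25 -> could be stanine 5
  z >= 0.25 -> could be stanine 6
  z >= 0.75 -> could be stanine 7
  z >= 1.25 -> could be stanine 8
  z < 1.75
Highest qualifying boundary gives stanine = 8

8


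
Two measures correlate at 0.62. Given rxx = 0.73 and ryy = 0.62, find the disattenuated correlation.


r_corrected = rxy / sqrt(rxx * ryy)
= 0.62 / sqrt(0.73 * 0.62)
= 0.62 / sqrt(0.4526)
= 0.62 / 0.672756
r_corrected = 0.9216

0.9216


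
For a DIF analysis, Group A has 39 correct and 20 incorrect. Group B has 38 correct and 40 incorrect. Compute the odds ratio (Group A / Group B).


Odds_A = 39/20 = 1.95
Odds_B = 38/40 = 0.95
OR = Odds_A / Odds_B = 1.95 / 0.95
Exactly, OR = (39 * 40) / (20 * 38) = 1560 / 760
OR = 2.0526

2.0526


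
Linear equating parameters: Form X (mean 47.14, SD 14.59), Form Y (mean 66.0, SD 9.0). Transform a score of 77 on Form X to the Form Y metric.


slope = SD_Y / SD_X = 9.0 / 14.59 ~ 0.6169
intercept = mean_Y - slope * mean_X = 66.0 - (9.0 / 14.59) * 47.14 ~ 36.9212
Y = slope * X + intercept. To avoid rounding drift from the rounded slope/intercept, evaluate the equivalent form Y = mean_Y + SD_Y * (X - mean_X) / SD_X at full precision:
Y = 66.0 + 9.0 * (77 - 47.14) / 14.59
Y = 66.0 + 9.0 * 29.86 / 14.59
Y = 66.0 + 268.74 / 14.59
Y = 66.0 + 18.4195
Y = 84.4195

84.4195


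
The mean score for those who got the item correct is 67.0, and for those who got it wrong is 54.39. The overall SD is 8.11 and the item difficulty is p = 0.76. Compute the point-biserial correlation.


q = 1 - p = 0.24
rpb = ((M1 - M0) / SD) * sqrt(p * q)
rpb = ((67.0 - 54.39) / 8.11) * sqrt(0.76 * 0.24)
rpb = 0.6641

0.6641


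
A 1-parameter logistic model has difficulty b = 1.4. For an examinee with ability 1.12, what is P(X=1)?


theta - b = 1.12 - 1.4 = -0.28
exp(-(theta - b)) = exp(0.28) = 1.3231
P = 1 / (1 + 1.3231)
P = 0.4305

0.4305


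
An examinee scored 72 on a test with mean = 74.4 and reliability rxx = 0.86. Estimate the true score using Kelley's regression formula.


T_est = rxx * X + (1 - rxx) * mean
T_est = 0.86 * 72 + 0.14 * 74.4
T_est = 61.92 + 10.416
T_est = 72.336

72.336


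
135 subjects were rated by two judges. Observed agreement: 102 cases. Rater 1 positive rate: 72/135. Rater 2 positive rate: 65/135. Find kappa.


P_o = 102/135 = 0.755556
P_e = (72*65 + 63*70) / 18225 = 0.498765
kappa = (P_o - P_e) / (1 - P_e)
kappa = (0.755556 - 0.498765) / (1 - 0.498765)
kappa = 0.5123

0.5123


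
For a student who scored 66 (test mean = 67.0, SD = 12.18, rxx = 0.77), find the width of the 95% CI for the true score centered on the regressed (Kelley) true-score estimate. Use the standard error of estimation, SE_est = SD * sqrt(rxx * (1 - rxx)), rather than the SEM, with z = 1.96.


True score estimate = 0.77*66 + 0.23*67.0 = 66.23
SE_est = SD * sqrt(rxx * (1 - rxx)) = 12.18 * sqrt(0.77 * 0.23) = 12.18 * sqrt(0.1771) = 5.12574
CI = T_est +/- z * SE_est, so width = 2 * z * SE_est = 2 * 1.96 * 5.12574
Width = 20.0929

20.0929


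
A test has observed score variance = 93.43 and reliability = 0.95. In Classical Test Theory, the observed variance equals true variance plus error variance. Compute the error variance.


var_true = rxx * var_obs = 0.95 * 93.43 = 88.7585
var_error = var_obs - var_true
var_error = 93.43 - 88.7585
var_error = 4.6715

4.6715


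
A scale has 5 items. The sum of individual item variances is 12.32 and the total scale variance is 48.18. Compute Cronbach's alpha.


alpha = (k/(k-1)) * (1 - sum(si^2)/s_total^2)
= (5/4) * (1 - 12.32/48.18)
alpha = 0.9304

0.9304


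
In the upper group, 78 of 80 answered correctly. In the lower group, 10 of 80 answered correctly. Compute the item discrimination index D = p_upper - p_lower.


p_upper = 78/80 = 0.975
p_lower = 10/80 = 0.125
D = 0.975 - 0.125 = 0.85

0.85


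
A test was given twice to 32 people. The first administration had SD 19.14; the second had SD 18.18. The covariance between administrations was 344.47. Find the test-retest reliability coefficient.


r = cov(X,Y) / (SD_X * SD_Y)
r = 344.47 / (19.14 * 18.18)
r = 344.47 / 347.9652
r = 0.99

0.99


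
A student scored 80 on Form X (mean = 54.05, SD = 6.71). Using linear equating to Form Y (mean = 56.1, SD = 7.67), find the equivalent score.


slope = SD_Y / SD_X = 7.67 / 6.71 ~ 1.1431
intercept = mean_Y - slope * mean_X = 56.1 - (7.67 / 6.71) * 54.05 ~ -5.6829
Y = slope * X + intercept. To avoid rounding drift from the rounded slope/intercept, evaluate the equivalent form Y = mean_Y + SD_Y * (X - mean_X) / SD_X at full precision:
Y = 56.1 + 7.67 * (80 - 54.05) / 6.71
Y = 56.1 + 7.67 * 25.95 / 6.71
Y = 56.1 + 199.0365 / 6.71
Y = 56.1 + 29.6627
Y = 85.7627

85.7627


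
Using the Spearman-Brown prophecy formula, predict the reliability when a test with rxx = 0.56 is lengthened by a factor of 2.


r_new = (n * rxx) / (1 + (n-1) * rxx)
r_new = (2 * 0.56) / (1 + 1 * 0.56)
r_new = 1.12 / 1.56
r_new = 0.7179

0.7179


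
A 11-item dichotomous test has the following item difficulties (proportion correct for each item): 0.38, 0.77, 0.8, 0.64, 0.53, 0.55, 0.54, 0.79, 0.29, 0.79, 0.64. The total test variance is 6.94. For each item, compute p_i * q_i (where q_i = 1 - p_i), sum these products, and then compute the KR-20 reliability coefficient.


For each item, compute p_i * q_i:
  Item 1: 0.38 * 0.62 = 0.2356
  Item 2: 0.77 * 0.23 = 0.1771
  Item 3: 0.8 * 0.2 = 0.16
  Item 4: 0.64 * 0.36 = 0.2304
  Item 5: 0.53 * 0.47 = 0.2491
  Item 6: 0.55 * 0.45 = 0.2475
  Item 7: 0.54 * 0.46 = 0.2484
  Item 8: 0.79 * 0.21 = 0.1659
  Item 9: 0.29 * 0.71 = 0.2059
  Item 10: 0.79 * 0.21 = 0.1659
  Item 11: 0.64 * 0.36 = 0.2304
Sum(p_i * q_i) = 0.2356 + 0.1771 + 0.16 + 0.2304 + 0.2491 + 0.2475 + 0.2484 + 0.1659 + 0.2059 + 0.1659 + 0.2304 = 2.3162
KR-20 = (k/(k-1)) * (1 - Sum(p_i*q_i) / Var_total)
= (11/10) * (1 - 2.3162/6.94)
= 1.1 * 0.6663
KR-20 = 0.7329

0.7329


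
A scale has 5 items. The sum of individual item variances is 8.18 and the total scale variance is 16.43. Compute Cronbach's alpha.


alpha = (k/(k-1)) * (1 - sum(si^2)/s_total^2)
= (5/4) * (1 - 8.18/16.43)
alpha = 0.6277

0.6277


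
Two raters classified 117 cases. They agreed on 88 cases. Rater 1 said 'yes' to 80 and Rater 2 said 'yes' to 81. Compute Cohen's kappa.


P_o = 88/117 = 0.752137
P_e = (80*81 + 37*36) / 13689 = 0.570677
kappa = (P_o - P_e) / (1 - P_e)
kappa = (0.752137 - 0.570677) / (1 - 0.570677)
kappa = 0.4227

0.4227


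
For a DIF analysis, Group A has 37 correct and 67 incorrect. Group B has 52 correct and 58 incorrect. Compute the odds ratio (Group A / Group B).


Odds_A = 37/67 = 0.5522
Odds_B = 52/58 = 0.8966
OR = Odds_A / Odds_B = 0.5522 / 0.8966
Exactly, OR = (37 * 58) / (67 * 52) = 2146 / 3484
OR = 0.616

0.616


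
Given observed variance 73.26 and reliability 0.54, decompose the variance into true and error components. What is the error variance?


var_true = rxx * var_obs = 0.54 * 73.26 = 39.5604
var_error = var_obs - var_true
var_error = 73.26 - 39.5604
var_error = 33.6996

33.6996


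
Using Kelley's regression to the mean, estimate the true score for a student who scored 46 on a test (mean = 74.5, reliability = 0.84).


T_est = rxx * X + (1 - rxx) * mean
T_est = 0.84 * 46 + 0.16 * 74.5
T_est = 38.64 + 11.92
T_est = 50.56

50.56


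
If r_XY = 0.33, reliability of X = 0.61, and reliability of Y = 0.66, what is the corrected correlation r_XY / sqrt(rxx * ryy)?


r_corrected = rxy / sqrt(rxx * ryy)
= 0.33 / sqrt(0.61 * 0.66)
= 0.33 / sqrt(0.4026)
= 0.33 / 0.634508
r_corrected = 0.5201

0.5201


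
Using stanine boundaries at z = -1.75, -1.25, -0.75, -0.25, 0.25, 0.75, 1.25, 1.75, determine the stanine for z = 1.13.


Stanine boundaries: [-1.75, -1.25, -0.75, -0.25, 0.25, 0.75, 1.25, 1.75]
z = 1.13
Check each boundary:
  z >= -1.75 -> could be stanine 2
  z >= -1.25 -> could be stanine 3
  z >= -0.75 -> could be stanine 4
  z >= -0.25 -> could be stanine 5
  z >= 0.25 -> could be stanine 6
  z >= 0.75 -> could be stanine 7
  z < 1.25
  z < 1.75
Highest qualifying boundary gives stanine = 7

7


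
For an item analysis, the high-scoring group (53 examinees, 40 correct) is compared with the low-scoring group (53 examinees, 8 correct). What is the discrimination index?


p_upper = 40/53 = 0.7547
p_lower = 8/53 = 0.1509
D = 0.7547 - 0.1509 = 0.6038

0.6038


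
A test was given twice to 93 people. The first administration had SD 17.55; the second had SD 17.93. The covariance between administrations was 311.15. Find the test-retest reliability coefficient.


r = cov(X,Y) / (SD_X * SD_Y)
r = 311.15 / (17.55 * 17.93)
r = 311.15 / 314.6715
r = 0.9888

0.9888


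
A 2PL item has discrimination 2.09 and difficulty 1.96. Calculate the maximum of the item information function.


For 2PL, max info at theta = b = 1.96
I_max = a^2 / 4 = 2.09^2 / 4
= 4.3681 / 4
I_max = 1.092

1.092


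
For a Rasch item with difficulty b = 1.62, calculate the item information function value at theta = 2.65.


P = 1/(1+exp(-(2.65-1.62))) = 0.7369
I = P*(1-P) = 0.7369 * 0.2631
I = 0.1939

0.1939


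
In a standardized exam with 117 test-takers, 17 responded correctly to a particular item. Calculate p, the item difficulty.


Item difficulty p = number correct / total examinees
p = 17 / 117
p = 0.1453

0.1453


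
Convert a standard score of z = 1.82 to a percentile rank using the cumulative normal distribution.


CDF(z) = 0.5 * (1 + erf(z/sqrt(2)))
erf(1.2869) = 0.9312
CDF = 0.9656
Percentile rank = 0.9656 * 100 = 96.56

96.56


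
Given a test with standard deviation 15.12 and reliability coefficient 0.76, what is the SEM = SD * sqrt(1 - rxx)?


SEM = SD * sqrt(1 - rxx)
SEM = 15.12 * sqrt(1 - 0.76)
SEM = 15.12 * sqrt(0.24) = 15.12 * 0.489898
SEM = 7.4073

7.4073


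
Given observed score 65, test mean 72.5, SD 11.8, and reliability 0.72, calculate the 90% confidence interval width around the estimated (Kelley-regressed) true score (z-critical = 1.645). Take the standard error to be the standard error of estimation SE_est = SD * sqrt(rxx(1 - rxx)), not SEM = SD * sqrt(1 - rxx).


True score estimate = 0.72*65 + 0.28*72.5 = 67.1
SE_est = SD * sqrt(rxx * (1 - rxx)) = 11.8 * sqrt(0.72 * 0.28) = 11.8 * sqrt(0.2016) = 5.298187
CI = T_est +/- z * SE_est, so width = 2 * z * SE_est = 2 * 1.645 * 5.298187
Width = 17.431

17.431


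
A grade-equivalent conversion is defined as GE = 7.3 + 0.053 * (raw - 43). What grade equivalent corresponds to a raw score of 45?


raw - median = 45 - 43 = 2
slope * diff = 0.053 * 2 = 0.106
GE = 7.3 + 0.106
GE = 7.406

7.406


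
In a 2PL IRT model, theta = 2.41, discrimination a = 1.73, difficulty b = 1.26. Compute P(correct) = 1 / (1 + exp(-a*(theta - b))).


a*(theta - b) = 1.73 * (2.41 - 1.26) = 1.9895
exp(-1.9895) = 0.1368
P = 1 / (1 + 0.1368)
P = 0.8797

0.8797


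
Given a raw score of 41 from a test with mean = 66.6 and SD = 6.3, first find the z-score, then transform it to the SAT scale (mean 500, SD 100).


z = (X - mean) / SD = (41 - 66.6) / 6.3
z = -25.6 / 6.3
z = -4.0635
SAT-scale = SAT = 500 + 100z
Carry z at full precision (z = -25.6 / 6.3) into the conversion:
SAT-scale = 500 + 100 * (-25.6 / 6.3) = 500 + -2560 / 6.3
SAT-scale = 500 + -406.3492
SAT-scale = 93.6508

93.6508


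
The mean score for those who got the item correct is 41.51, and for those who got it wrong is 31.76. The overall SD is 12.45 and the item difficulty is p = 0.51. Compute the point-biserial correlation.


q = 1 - p = 0.49
rpb = ((M1 - M0) / SD) * sqrt(p * q)
rpb = ((41.51 - 31.76) / 12.45) * sqrt(0.51 * 0.49)
rpb = 0.3915

0.3915


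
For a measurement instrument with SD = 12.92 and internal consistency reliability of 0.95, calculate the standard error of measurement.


SEM = SD * sqrt(1 - rxx)
SEM = 12.92 * sqrt(1 - 0.95)
SEM = 12.92 * sqrt(0.05) = 12.92 * 0.223607
SEM = 2.889

2.889


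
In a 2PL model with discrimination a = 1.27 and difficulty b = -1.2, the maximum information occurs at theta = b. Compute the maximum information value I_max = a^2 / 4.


For 2PL, max info at theta = b = -1.2
I_max = a^2 / 4 = 1.27^2 / 4
= 1.6129 / 4
I_max = 0.4032

0.4032


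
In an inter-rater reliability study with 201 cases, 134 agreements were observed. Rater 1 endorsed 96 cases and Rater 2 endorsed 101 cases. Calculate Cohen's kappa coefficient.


P_o = 134/201 = 0.666667
P_e = (96*101 + 105*100) / 40401 = 0.499889
kappa = (P_o - P_e) / (1 - P_e)
kappa = (0.666667 - 0.499889) / (1 - 0.499889)
kappa = 0.3335

0.3335


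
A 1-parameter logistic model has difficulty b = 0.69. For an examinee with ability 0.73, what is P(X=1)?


theta - b = 0.73 - 0.69 = 0.04
exp(-(theta - b)) = exp(-0.04) = 0.9608
P = 1 / (1 + 0.9608)
P = 0.51

0.51


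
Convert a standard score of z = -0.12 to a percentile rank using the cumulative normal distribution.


CDF(z) = 0.5 * (1 + erf(z/sqrt(2)))
erf(-0.0849) = -0.0955
CDF = 0.4522
Percentile rank = 0.4522 * 100 = 45.22

45.22


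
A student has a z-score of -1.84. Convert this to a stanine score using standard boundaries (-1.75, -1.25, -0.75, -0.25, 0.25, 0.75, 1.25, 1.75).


Stanine boundaries: [-1.75, -1.25, -0.75, -0.25, 0.25, 0.75, 1.25, 1.75]
z = -1.84
Check each boundary:
  z < -1.75
  z < -1.25
  z < -0.75
  z < -0.25
  z < 0.25
  z < 0.75
  z < 1.25
  z < 1.75
Highest qualifying boundary gives stanine = 1

1


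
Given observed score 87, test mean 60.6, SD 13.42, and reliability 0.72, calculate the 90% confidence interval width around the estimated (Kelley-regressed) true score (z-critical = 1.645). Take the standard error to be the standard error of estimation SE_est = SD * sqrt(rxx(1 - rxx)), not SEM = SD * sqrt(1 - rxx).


True score estimate = 0.72*87 + 0.28*60.6 = 79.608
SE_est = SD * sqrt(rxx * (1 - rxx)) = 13.42 * sqrt(0.72 * 0.28) = 13.42 * sqrt(0.2016) = 6.025565
CI = T_est +/- z * SE_est, so width = 2 * z * SE_est = 2 * 1.645 * 6.025565
Width = 19.8241

19.8241


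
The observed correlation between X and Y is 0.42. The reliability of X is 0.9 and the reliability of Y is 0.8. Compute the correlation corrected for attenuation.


r_corrected = rxy / sqrt(rxx * ryy)
= 0.42 / sqrt(0.9 * 0.8)
= 0.42 / sqrt(0.72)
= 0.42 / 0.848528
r_corrected = 0.495

0.495


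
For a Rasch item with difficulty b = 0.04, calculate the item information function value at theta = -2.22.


P = 1/(1+exp(-(-2.22-0.04))) = 0.0945
I = P*(1-P) = 0.0945 * 0.9055
I = 0.0856

0.0856


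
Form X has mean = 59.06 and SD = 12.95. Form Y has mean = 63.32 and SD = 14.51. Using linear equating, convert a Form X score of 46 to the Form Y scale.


slope = SD_Y / SD_X = 14.51 / 12.95 ~ 1.1205
intercept = mean_Y - slope * mean_X = 63.32 - (14.51 / 12.95) * 59.06 ~ -2.8546
Y = slope * X + intercept. To avoid rounding drift from the rounded slope/intercept, evaluate the equivalent form Y = mean_Y + SD_Y * (X - mean_X) / SD_X at full precision:
Y = 63.32 + 14.51 * (46 - 59.06) / 12.95
Y = 63.32 - 14.51 * 13.06 / 12.95
Y = 63.32 - 189.5006 / 12.95
Y = 63.32 - 14.6333
Y = 48.6867

48.6867


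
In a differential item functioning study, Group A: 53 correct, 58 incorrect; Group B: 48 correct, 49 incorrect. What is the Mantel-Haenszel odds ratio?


Odds_A = 53/58 = 0.9138
Odds_B = 48/49 = 0.9796
OR = Odds_A / Odds_B = 0.9138 / 0.9796
Exactly, OR = (53 * 49) / (58 * 48) = 2597 / 2784
OR = 0.9328

0.9328


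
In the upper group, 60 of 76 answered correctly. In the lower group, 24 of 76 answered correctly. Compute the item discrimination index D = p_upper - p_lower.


p_upper = 60/76 = 0.7895
p_lower = 24/76 = 0.3158
D = 0.7895 - 0.3158 = 0.4737

0.4737


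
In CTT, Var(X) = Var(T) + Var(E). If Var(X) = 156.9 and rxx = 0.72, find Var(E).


var_true = rxx * var_obs = 0.72 * 156.9 = 112.968
var_error = var_obs - var_true
var_error = 156.9 - 112.968
var_error = 43.932

43.932


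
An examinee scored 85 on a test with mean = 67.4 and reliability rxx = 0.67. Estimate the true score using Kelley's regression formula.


T_est = rxx * X + (1 - rxx) * mean
T_est = 0.67 * 85 + 0.33 * 67.4
T_est = 56.95 + 22.242
T_est = 79.192

79.192


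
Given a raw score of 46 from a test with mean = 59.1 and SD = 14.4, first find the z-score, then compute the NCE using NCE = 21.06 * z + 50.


z = (X - mean) / SD = (46 - 59.1) / 14.4
z = -13.1 / 14.4
z = -0.9097
NCE = NCE = 21.06z + 50
Carry z at full precision (z = -13.1 / 14.4) into the conversion:
NCE = 21.06 * (-13.1 / 14.4) + 50 = -275.886 / 14.4 + 50
NCE = -19.1587 + 50
NCE = 30.8413

30.8413


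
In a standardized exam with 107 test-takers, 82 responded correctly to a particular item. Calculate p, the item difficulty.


Item difficulty p = number correct / total examinees
p = 82 / 107
p = 0.7664

0.7664


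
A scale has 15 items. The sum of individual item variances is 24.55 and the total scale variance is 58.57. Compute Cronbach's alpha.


alpha = (k/(k-1)) * (1 - sum(si^2)/s_total^2)
= (15/14) * (1 - 24.55/58.57)
alpha = 0.6223

0.6223


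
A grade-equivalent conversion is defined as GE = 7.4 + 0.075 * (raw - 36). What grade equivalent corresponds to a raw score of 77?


raw - median = 77 - 36 = 41
slope * diff = 0.075 * 41 = 3.075
GE = 7.4 + 3.075
GE = 10.475

10.475


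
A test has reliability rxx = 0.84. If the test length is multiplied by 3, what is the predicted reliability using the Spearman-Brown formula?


r_new = (n * rxx) / (1 + (n-1) * rxx)
r_new = (3 * 0.84) / (1 + 2 * 0.84)
r_new = 2.52 / 2.68
r_new = 0.9403

0.9403


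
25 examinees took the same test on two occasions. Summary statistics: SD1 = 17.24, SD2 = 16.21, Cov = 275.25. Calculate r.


r = cov(X,Y) / (SD_X * SD_Y)
r = 275.25 / (17.24 * 16.21)
r = 275.25 / 279.4604
r = 0.9849

0.9849


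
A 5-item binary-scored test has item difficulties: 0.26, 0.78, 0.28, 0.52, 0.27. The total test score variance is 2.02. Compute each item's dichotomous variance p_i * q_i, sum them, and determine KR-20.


For each item, compute p_i * q_i:
  Item 1: 0.26 * 0.74 = 0.1924
  Item 2: 0.78 * 0.22 = 0.1716
  Item 3: 0.28 * 0.72 = 0.2016
  Item 4: 0.52 * 0.48 = 0.2496
  Item 5: 0.27 * 0.73 = 0.1971
Sum(p_i * q_i) = 0.1924 + 0.1716 + 0.2016 + 0.2496 + 0.1971 = 1.0123
KR-20 = (k/(k-1)) * (1 - Sum(p_i*q_i) / Var_total)
= (5/4) * (1 - 1.0123/2.02)
= 1.25 * 0.4989
KR-20 = 0.6236

0.6236
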